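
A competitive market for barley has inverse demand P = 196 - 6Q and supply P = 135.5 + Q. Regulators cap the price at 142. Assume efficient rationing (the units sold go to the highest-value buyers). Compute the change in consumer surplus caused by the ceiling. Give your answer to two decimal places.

0.15

Without the control, 196 - 6Q = 135.5 + Q so Q* = 8.6429 and P* = 144.1429.
At the ceiling price 142, quantity supplied is (142 - 135.5)/1 = 6.5; supply is the short side, so Q = 6.5 trades at P = 142.
CS goes from (1/2)(8.6429)(51.8571) = 224.0969 to 224.25 (computed as (196 - 142)(6.5) - (1/2)(6)(6.5)^2), a change of 0.1531.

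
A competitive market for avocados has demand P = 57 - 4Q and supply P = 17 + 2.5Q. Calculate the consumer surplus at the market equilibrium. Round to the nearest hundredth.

75.74

Equilibrium: 57 - 4Q = 17 + 2.5Q, so Q* = 6.1538 and P* = 32.3846.
CS is the area between the demand curve and P* from 0 to Q*: (1/2)(6.1538)(24.6154) = 75.7396.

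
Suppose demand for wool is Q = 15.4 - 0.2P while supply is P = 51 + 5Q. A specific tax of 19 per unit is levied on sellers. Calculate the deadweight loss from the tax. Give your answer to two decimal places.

Rewriting demand in inverse form: P = 77 - 5Q.
Pre-tax equilibrium: 77 - 5Q = 51 + 5Q gives Q* = 2.6, P* = 64.
With the tax, sellers need 19 more per unit: 77 - 5Q = 51 + 5Q + 19, so Q_t = 0.7. Buyers pay P_b = 73.5; sellers receive P_s = P_b - 19 = 54.5.
Deadweight loss is the triangle between the curves from Q_t to Q*: (1/2)(2.6 - 0.7)(19) = 18.05.

18.05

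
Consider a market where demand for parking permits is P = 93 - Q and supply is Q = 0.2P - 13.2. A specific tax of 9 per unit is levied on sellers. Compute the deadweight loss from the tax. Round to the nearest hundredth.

Rewriting supply in inverse form: P = 66 + 5Q.
Pre-tax equilibrium: 93 - Q = 66 + 5Q gives Q* = 4.5, P* = 88.5.
With the tax, sellers need 9 more per unit: 93 - Q = 66 + 5Q + 9, so Q_t = 3. Buyers pay P_b = 90; sellers receive P_s = P_b - 9 = 81.
The welfare triangle lost has base Q* - Q_t = 1.5 and height t = 9, so DWL = (1/2)(1.5)(9) = 6.75.

6.75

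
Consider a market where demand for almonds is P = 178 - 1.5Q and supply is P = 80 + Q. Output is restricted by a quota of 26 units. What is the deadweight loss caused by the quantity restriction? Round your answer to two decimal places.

Unrestricted equilibrium: Q* = (178 - 80)/(1.5 + 1) = 39.2.
At Q = 26 the demand price is 178 - 1.5(26) = 139 and the supply price is 80 + (26) = 106.
Deadweight loss is the triangle between the curves from 26 to 39.2: (1/2)(139 - 106)(39.2 - 26) = 217.8.

217.80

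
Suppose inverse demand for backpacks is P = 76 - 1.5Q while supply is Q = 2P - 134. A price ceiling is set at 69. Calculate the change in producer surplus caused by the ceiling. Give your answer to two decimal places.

Rewriting supply in inverse form: P = 67 + 0.5Q.
Without the control, 76 - 1.5Q = 67 + 0.5Q so Q* = 4.5 and P* = 69.25.
At the ceiling price 69, quantity supplied is (69 - 67)/0.5 = 4; supply is the short side, so Q = 4 trades at P = 69.
PS goes from (1/2)(4.5)(2.25) = 5.0625 to 4 (computed as (69 - 67)(4) - (1/2)(0.5)(4)^2), a change of -1.0625.

-1.06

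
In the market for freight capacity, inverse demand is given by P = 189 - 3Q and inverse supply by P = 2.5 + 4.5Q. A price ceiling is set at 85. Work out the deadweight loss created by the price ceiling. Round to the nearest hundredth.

160.07

Free-market equilibrium: 189 - 3Q = 2.5 + 4.5Q gives Q* = 24.8667, P* = 114.4.
At P = 85, sellers supply (85 - 2.5)/4.5 = 18.3333 while buyers want more, so the quantity traded is 18.3333 at price 85.
The lost-trades triangle has base Q* - 18.3333 = 6.5333 and height equal to the gap between the curves at Q = 18.3333, which is 134 - 85 = 49. DWL = (1/2)(6.5333)(49) = 160.0667.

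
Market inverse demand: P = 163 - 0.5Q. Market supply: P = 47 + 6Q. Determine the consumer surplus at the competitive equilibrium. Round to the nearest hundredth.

Set 163 - 0.5Q = 47 + 6Q, which gives 116 = 6.5Q, so Q* = 17.8462 and P* = 163 - 0.5(17.8462) = 154.0769.
Consumer surplus is the triangle under demand above P*: (1/2)(17.8462)(163 - 154.0769) = (1/2)(17.8462)(8.9231) = 79.6213.

79.62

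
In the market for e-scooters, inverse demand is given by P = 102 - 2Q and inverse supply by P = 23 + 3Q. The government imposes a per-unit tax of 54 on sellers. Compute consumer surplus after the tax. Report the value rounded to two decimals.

Without the tax, 102 - 2Q = 23 + 3Q so Q* = 15.8 and P* = 70.4.
With the tax, sellers need 54 more per unit: 102 - 2Q = 23 + 3Q + 54, so Q_t = 5. Buyers pay P_b = 92; sellers receive P_s = P_b - 54 = 38.
CS = (1/2)(Q_t)(102 - P_b) = (1/2)(5)(10) = 25.

25.00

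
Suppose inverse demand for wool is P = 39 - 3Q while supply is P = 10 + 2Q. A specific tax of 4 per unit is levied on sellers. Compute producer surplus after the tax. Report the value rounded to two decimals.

Pre-tax equilibrium: 39 - 3Q = 10 + 2Q gives Q* = 5.8, P* = 21.6.
With the tax, sellers need 4 more per unit: 39 - 3Q = 10 + 2Q + 4, so Q_t = 5. Buyers pay P_b = 24; sellers receive P_s = P_b - 4 = 20.
Producer surplus is the triangle above supply below P_s: (1/2)(5)(20 - 10) = 25.

25.00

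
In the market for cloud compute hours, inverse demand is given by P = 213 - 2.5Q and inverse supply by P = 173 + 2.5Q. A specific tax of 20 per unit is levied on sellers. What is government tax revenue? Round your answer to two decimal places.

Without the tax, 213 - 2.5Q = 173 + 2.5Q so Q* = 8 and P* = 193.
A tax on sellers shifts supply up by 20: 213 - 2.5Q = 173 + 2.5Q + 20, so Q_t = 4. Buyers pay P_b = 203; sellers receive P_s = P_b - 20 = 183.
Revenue is the tax times quantity traded: 20 x 4 = 80.

80.00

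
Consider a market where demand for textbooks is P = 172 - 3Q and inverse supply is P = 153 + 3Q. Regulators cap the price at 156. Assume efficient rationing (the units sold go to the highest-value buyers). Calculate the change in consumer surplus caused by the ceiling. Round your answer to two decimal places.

-0.54

Free-market equilibrium: 172 - 3Q = 153 + 3Q gives Q* = 3.1667, P* = 162.5.
At the ceiling price 156, quantity supplied is (156 - 153)/3 = 1; supply is the short side, so Q = 1 trades at P = 156.
CS goes from (1/2)(3.1667)(9.5) = 15.0417 to 14.5 (computed as (172 - 156)(1) - (1/2)(3)(1)^2), a change of -0.5417.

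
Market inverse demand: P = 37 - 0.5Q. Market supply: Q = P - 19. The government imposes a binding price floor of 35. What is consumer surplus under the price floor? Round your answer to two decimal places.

4.00

Rewriting supply in inverse form: P = 19 + Q.
Free-market equilibrium: 37 - 0.5Q = 19 + Q gives Q* = 12, P* = 31.
At P = 35, buyers demand (37 - 35)/0.5 = 4 while sellers would supply more, so the quantity traded is 4 at price 35.
CS is the triangle under demand above 35: (1/2)(4)(37 - 35) = 4.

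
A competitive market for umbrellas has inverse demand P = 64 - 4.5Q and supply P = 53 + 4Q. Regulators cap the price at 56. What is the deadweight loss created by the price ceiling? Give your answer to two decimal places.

1.26

Free-market equilibrium: 64 - 4.5Q = 53 + 4Q gives Q* = 1.2941, P* = 58.1765.
At P = 56, sellers supply (56 - 53)/4 = 0.75 while buyers want more, so the quantity traded is 0.75 at price 56.
At Q = 0.75 the demand price is 60.625 and the supply price is 56. Deadweight loss is the triangle between the curves from 0.75 to 1.2941: (1/2)(60.625 - 56)(1.2941 - 0.75) = 1.2583.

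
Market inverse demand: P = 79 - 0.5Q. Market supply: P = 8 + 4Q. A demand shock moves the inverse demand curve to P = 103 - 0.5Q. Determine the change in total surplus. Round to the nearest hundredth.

442.67

Initial equilibrium: Q_0 = 15.7778, P_0 = 71.1111; CS_0 = (1/2)(15.7778)(7.8889) = 62.2346, PS_0 = (1/2)(15.7778)(63.1111) = 497.8765.
New equilibrium: 103 - 0.5Q = 8 + 4Q gives Q_1 = 21.1111, P_1 = 92.4444; CS_1 = 111.4198, PS_1 = 891.358.
Change in total surplus = (111.4198 + 891.358) - (62.2346 + 497.8765) = 442.6667.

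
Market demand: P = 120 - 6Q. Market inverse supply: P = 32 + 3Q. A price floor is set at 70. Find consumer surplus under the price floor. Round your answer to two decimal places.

208.33

Without the control, 120 - 6Q = 32 + 3Q so Q* = 9.7778 and P* = 61.3333.
At P = 70, buyers demand (120 - 70)/6 = 8.3333 while sellers would supply more, so the quantity traded is 8.3333 at price 70.
CS is the triangle under demand above 70: (1/2)(8.3333)(120 - 70) = 208.3333.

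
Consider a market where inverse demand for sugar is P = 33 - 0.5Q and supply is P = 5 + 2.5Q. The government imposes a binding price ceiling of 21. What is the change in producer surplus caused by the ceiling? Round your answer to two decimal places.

Free-market equilibrium: 33 - 0.5Q = 5 + 2.5Q gives Q* = 9.3333, P* = 28.3333.
At P = 21, sellers supply (21 - 5)/2.5 = 6.4 while buyers want more, so the quantity traded is 6.4 at price 21.
PS goes from (1/2)(9.3333)(23.3333) = 108.8889 to 51.2 (computed as (21 - 5)(6.4) - (1/2)(2.5)(6.4)^2), a change of -57.6889.

-57.69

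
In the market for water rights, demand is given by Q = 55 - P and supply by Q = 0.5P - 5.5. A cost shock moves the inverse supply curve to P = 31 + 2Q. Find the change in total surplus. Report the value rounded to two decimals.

-226.67

Rewriting demand in inverse form: P = 55 - Q.
Rewriting supply in inverse form: P = 11 + 2Q.
Initial equilibrium: Q_0 = 14.6667, P_0 = 40.3333; CS_0 = (1/2)(14.6667)(14.6667) = 107.5556, PS_0 = (1/2)(14.6667)(29.3333) = 215.1111.
New equilibrium: 55 - Q = 31 + 2Q gives Q_1 = 8, P_1 = 47; CS_1 = 32, PS_1 = 64.
Change in total surplus = (32 + 64) - (107.5556 + 215.1111) = -226.6667.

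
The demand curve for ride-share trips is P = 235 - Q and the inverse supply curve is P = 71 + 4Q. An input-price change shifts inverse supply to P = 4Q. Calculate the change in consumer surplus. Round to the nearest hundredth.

Initial equilibrium: Q_0 = 32.8, P_0 = 202.2; CS_0 = (1/2)(32.8)(32.8) = 537.92, PS_0 = (1/2)(32.8)(131.2) = 2151.68.
New equilibrium: 235 - Q = 4Q gives Q_1 = 47, P_1 = 188; CS_1 = 1104.5, PS_1 = 4418.
Change in consumer surplus = 1104.5 - 537.92 = 566.58.

566.58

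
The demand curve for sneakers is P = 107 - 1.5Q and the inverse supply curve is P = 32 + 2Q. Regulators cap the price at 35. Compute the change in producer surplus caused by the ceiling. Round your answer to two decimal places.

Without the control, 107 - 1.5Q = 32 + 2Q so Q* = 21.4286 and P* = 74.8571.
At the ceiling price 35, quantity supplied is (35 - 32)/2 = 1.5; supply is the short side, so Q = 1.5 trades at P = 35.
PS goes from (1/2)(21.4286)(42.8571) = 459.1837 to 2.25 (computed as (35 - 32)(1.5) - (1/2)(2)(1.5)^2), a change of -456.9337.

-456.93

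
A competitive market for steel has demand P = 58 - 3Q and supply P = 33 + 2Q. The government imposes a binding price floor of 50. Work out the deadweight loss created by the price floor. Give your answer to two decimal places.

Without the control, 58 - 3Q = 33 + 2Q so Q* = 5 and P* = 43.
At the floor price 50, quantity demanded is (58 - 50)/3 = 2.6667; demand is the short side, so Q = 2.6667 trades at P = 50.
At Q = 2.6667 the demand price is 50 and the supply price is 38.3333. Deadweight loss is the triangle between the curves from 2.6667 to 5: (1/2)(50 - 38.3333)(5 - 2.6667) = 13.6111.

13.61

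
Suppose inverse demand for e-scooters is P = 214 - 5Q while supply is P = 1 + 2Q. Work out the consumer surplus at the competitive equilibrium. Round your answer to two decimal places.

2314.74

Equilibrium: 214 - 5Q = 1 + 2Q, so Q* = 30.4286 and P* = 61.8571.
The demand choke price is 214, so CS = (1/2)(Q*)(214 - P*) = (1/2)(30.4286)(152.1429) = 2314.7449.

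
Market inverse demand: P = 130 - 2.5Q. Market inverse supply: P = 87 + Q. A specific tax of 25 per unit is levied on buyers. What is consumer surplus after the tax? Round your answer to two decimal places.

33.06

Without the tax, 130 - 2.5Q = 87 + Q so Q* = 12.2857 and P* = 99.2857.
With the tax, buyers' net willingness to pay falls by 25: (130 - 25) - 2.5Q = 87 + Q, so Q_t = 5.1429. Buyers pay P_b = 117.1429; sellers receive P_s = P_b - 25 = 92.1429.
Consumer surplus is the triangle under demand above P_b: (1/2)(5.1429)(130 - 117.1429) = 33.0612.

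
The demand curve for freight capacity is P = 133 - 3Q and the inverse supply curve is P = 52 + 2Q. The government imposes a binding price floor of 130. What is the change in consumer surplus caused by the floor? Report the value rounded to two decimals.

Free-market equilibrium: 133 - 3Q = 52 + 2Q gives Q* = 16.2, P* = 84.4.
At the floor price 130, quantity demanded is (133 - 130)/3 = 1; demand is the short side, so Q = 1 trades at P = 130.
CS goes from (1/2)(16.2)(48.6) = 393.66 to 1.5 (computed as (133 - 130)(1) - (1/2)(3)(1)^2), a change of -392.16.

-392.16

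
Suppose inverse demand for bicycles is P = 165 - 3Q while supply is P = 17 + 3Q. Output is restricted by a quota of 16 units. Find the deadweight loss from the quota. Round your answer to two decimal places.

Without the quota, 165 - 3Q = 17 + 3Q gives Q* = 24.6667.
At Q = 16 the demand price is 165 - 3(16) = 117 and the supply price is 17 + 3(16) = 65.
Deadweight loss is the triangle between the curves from 16 to 24.6667: (1/2)(117 - 65)(24.6667 - 16) = 225.3333.

225.33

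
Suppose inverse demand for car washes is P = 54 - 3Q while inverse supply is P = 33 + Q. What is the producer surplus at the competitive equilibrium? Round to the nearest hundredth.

13.78

Equilibrium: 54 - 3Q = 33 + Q, so Q* = 5.25 and P* = 38.25.
PS is the area between P* and the supply curve from 0 to Q*: (1/2)(5.25)(5.25) = 13.7812.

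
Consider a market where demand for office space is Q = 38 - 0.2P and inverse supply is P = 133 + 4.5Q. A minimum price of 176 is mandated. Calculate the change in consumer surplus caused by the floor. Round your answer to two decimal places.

-70.40

Rewriting demand in inverse form: P = 190 - 5Q.
Without the control, 190 - 5Q = 133 + 4.5Q so Q* = 6 and P* = 160.
At P = 176, buyers demand (190 - 176)/5 = 2.8 while sellers would supply more, so the quantity traded is 2.8 at price 176.
CS goes from (1/2)(6)(30) = 90 to 19.6 (computed as (190 - 176)(2.8) - (1/2)(5)(2.8)^2), a change of -70.4.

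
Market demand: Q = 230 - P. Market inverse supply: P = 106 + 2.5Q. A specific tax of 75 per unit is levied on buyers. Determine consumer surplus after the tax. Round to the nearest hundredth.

Rewriting demand in inverse form: P = 230 - Q.
Pre-tax equilibrium: 230 - Q = 106 + 2.5Q gives Q* = 35.4286, P* = 194.5714.
A tax on buyers shifts demand down by 75: (230 - 75) - Q = 106 + 2.5Q, so Q_t = 14. Buyers pay P_b = 216; sellers receive P_s = P_b - 75 = 141.
Consumer surplus is the triangle under demand above P_b: (1/2)(14)(230 - 216) = 98.

98.00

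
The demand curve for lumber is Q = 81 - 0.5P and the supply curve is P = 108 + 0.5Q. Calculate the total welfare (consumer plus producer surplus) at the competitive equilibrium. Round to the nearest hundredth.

583.20

Rewriting demand in inverse form: P = 162 - 2Q.
Setting demand equal to supply, 54 = 2.5Q, so Q* = 21.6 and P* = 118.8.
CS = (1/2)(21.6)(43.2) = 466.56 and PS = (1/2)(21.6)(10.8) = 116.64, so total surplus = 583.2.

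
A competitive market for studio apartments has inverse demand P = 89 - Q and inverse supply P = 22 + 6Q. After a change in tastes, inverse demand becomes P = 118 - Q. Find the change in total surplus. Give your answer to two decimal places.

Initial equilibrium: Q_0 = 9.5714, P_0 = 79.4286; CS_0 = (1/2)(9.5714)(9.5714) = 45.8061, PS_0 = (1/2)(9.5714)(57.4286) = 274.8367.
New equilibrium: 118 - Q = 22 + 6Q gives Q_1 = 13.7143, P_1 = 104.2857; CS_1 = 94.0408, PS_1 = 564.2449.
Change in total surplus = (94.0408 + 564.2449) - (45.8061 + 274.8367) = 337.6429.

337.64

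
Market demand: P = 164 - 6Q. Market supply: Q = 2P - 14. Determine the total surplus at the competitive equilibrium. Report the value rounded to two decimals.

1896.08

Rewriting supply in inverse form: P = 7 + 0.5Q.
Equilibrium: 164 - 6Q = 7 + 0.5Q, so Q* = 24.1538 and P* = 19.0769.
Total surplus is the full triangle between the curves from 0 to Q*: (1/2)(24.1538)(164 - 7) = 1896.0769.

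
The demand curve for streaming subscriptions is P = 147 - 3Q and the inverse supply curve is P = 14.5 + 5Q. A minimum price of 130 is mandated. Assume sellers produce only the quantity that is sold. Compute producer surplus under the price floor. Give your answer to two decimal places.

Free-market equilibrium: 147 - 3Q = 14.5 + 5Q gives Q* = 16.5625, P* = 97.3125.
At P = 130, buyers demand (147 - 130)/3 = 5.6667 while sellers would supply more, so the quantity traded is 5.6667 at price 130.
The supply price at Q = 5.6667 is 42.8333. PS is the trapezoid between 130 and supply over [0, 5.6667]: (1/2)[(130 - 14.5) + (130 - 42.8333)](5.6667) = 574.2222.

574.22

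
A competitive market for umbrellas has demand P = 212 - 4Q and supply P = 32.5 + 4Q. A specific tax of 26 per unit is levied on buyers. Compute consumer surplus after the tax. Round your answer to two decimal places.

Without the tax, 212 - 4Q = 32.5 + 4Q so Q* = 22.4375 and P* = 122.25.
With the tax, buyers' net willingness to pay falls by 26: (212 - 26) - 4Q = 32.5 + 4Q, so Q_t = 19.1875. Buyers pay P_b = 135.25; sellers receive P_s = P_b - 26 = 109.25.
Consumer surplus is the triangle under demand above P_b: (1/2)(19.1875)(212 - 135.25) = 736.3203.

736.32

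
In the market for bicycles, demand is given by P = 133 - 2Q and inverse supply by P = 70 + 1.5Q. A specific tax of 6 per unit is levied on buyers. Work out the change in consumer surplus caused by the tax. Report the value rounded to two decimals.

Pre-tax equilibrium: 133 - 2Q = 70 + 1.5Q gives Q* = 18, P* = 97.
With the tax, buyers' net willingness to pay falls by 6: (133 - 6) - 2Q = 70 + 1.5Q, so Q_t = 16.2857. Buyers pay P_b = 100.4286; sellers receive P_s = P_b - 6 = 94.4286.
CS falls from (1/2)(18)(36) = 324 to (1/2)(16.2857)(32.5714) = 265.2245, a change of -58.7755.

-58.78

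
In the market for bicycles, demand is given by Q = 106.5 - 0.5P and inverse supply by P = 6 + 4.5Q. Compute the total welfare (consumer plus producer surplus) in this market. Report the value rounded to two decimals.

3296.08

Rewriting demand in inverse form: P = 213 - 2Q.
Equilibrium: 213 - 2Q = 6 + 4.5Q, so Q* = 31.8462 and P* = 149.3077.
Total surplus is the full triangle between the curves from 0 to Q*: (1/2)(31.8462)(213 - 6) = 3296.0769.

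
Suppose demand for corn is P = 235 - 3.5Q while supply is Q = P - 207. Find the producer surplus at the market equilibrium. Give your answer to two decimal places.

19.36

Rewriting supply in inverse form: P = 207 + Q.
Setting demand equal to supply, 28 = 4.5Q, so Q* = 6.2222 and P* = 213.2222.
Producer surplus is the triangle above supply below P*: (1/2)(6.2222)(213.2222 - 207) = (1/2)(6.2222)(6.2222) = 19.358.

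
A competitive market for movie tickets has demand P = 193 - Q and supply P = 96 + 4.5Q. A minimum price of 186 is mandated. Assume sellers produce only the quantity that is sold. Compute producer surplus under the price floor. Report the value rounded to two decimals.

Free-market equilibrium: 193 - Q = 96 + 4.5Q gives Q* = 17.6364, P* = 175.3636.
At the floor price 186, quantity demanded is (193 - 186)/1 = 7; demand is the short side, so Q = 7 trades at P = 186.
The supply price at Q = 7 is 127.5. PS is the trapezoid between 186 and supply over [0, 7]: (1/2)[(186 - 96) + (186 - 127.5)](7) = 519.75.

519.75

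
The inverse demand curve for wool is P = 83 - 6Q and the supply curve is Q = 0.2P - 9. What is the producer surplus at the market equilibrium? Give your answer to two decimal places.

29.83

Rewriting supply in inverse form: P = 45 + 5Q.
Setting demand equal to supply, 38 = 11Q, so Q* = 3.4545 and P* = 62.2727.
Producer surplus is the triangle above supply below P*: (1/2)(3.4545)(62.2727 - 45) = (1/2)(3.4545)(17.2727) = 29.8347.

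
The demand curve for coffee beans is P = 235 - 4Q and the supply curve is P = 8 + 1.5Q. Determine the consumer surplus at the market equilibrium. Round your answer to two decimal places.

Set 235 - 4Q = 8 + 1.5Q, which gives 227 = 5.5Q, so Q* = 41.2727 and P* = 235 - 4(41.2727) = 69.9091.
Consumer surplus is the triangle under demand above P*: (1/2)(41.2727)(235 - 69.9091) = (1/2)(41.2727)(165.0909) = 3406.876.

3406.88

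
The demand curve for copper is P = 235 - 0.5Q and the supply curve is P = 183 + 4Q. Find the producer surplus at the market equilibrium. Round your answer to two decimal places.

Equilibrium: 235 - 0.5Q = 183 + 4Q, so Q* = 11.5556 and P* = 229.2222.
The supply curve's price intercept is 183, so PS = (1/2)(Q*)(P* - 183) = (1/2)(11.5556)(46.2222) = 267.0617.

267.06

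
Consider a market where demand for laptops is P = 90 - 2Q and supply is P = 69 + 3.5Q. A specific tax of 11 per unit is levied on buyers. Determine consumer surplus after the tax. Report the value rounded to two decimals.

Without the tax, 90 - 2Q = 69 + 3.5Q so Q* = 3.8182 and P* = 82.3636.
A tax on buyers shifts demand down by 11: (90 - 11) - 2Q = 69 + 3.5Q, so Q_t = 1.8182. Buyers pay P_b = 86.3636; sellers receive P_s = P_b - 11 = 75.3636.
CS = (1/2)(Q_t)(90 - P_b) = (1/2)(1.8182)(3.6364) = 3.3058.

3.31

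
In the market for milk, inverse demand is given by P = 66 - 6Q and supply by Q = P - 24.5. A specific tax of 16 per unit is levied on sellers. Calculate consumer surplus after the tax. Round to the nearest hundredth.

Rewriting supply in inverse form: P = 24.5 + Q.
Pre-tax equilibrium: 66 - 6Q = 24.5 + Q gives Q* = 5.9286, P* = 30.4286.
With the tax, sellers need 16 more per unit: 66 - 6Q = 24.5 + Q + 16, so Q_t = 3.6429. Buyers pay P_b = 44.1429; sellers receive P_s = P_b - 16 = 28.1429.
CS = (1/2)(Q_t)(66 - P_b) = (1/2)(3.6429)(21.8571) = 39.8112.

39.81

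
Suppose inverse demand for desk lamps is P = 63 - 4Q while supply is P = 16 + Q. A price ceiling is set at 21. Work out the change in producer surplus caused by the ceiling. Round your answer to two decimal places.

-31.68

Without the control, 63 - 4Q = 16 + Q so Q* = 9.4 and P* = 25.4.
At the ceiling price 21, quantity supplied is (21 - 16)/1 = 5; supply is the short side, so Q = 5 trades at P = 21.
PS goes from (1/2)(9.4)(9.4) = 44.18 to 12.5 (computed as (21 - 16)(5) - (1/2)(1)(5)^2), a change of -31.68.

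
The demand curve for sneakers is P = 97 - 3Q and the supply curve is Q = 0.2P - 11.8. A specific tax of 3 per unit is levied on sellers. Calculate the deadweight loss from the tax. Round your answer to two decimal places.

0.56

Rewriting supply in inverse form: P = 59 + 5Q.
Without the tax, 97 - 3Q = 59 + 5Q so Q* = 4.75 and P* = 82.75.
A tax on sellers shifts supply up by 3: 97 - 3Q = 59 + 5Q + 3, so Q_t = 4.375. Buyers pay P_b = 83.875; sellers receive P_s = P_b - 3 = 80.875.
The welfare triangle lost has base Q* - Q_t = 0.375 and height t = 3, so DWL = (1/2)(0.375)(3) = 0.5625.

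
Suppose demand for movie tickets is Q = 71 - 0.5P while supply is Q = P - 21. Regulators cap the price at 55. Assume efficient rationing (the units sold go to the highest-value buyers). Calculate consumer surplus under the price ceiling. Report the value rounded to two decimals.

1802.00

Rewriting demand in inverse form: P = 142 - 2Q.
Rewriting supply in inverse form: P = 21 + Q.
Without the control, 142 - 2Q = 21 + Q so Q* = 40.3333 and P* = 61.3333.
At P = 55, sellers supply (55 - 21)/1 = 34 while buyers want more, so the quantity traded is 34 at price 55.
The demand price at Q = 34 is 74. CS is the trapezoid between demand and 55 over [0, 34]: (1/2)[(142 - 55) + (74 - 55)](34) = 1802.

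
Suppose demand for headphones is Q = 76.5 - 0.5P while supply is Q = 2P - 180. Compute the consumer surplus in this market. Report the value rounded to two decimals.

635.04

Rewriting demand in inverse form: P = 153 - 2Q.
Rewriting supply in inverse form: P = 90 + 0.5Q.
Setting demand equal to supply, 63 = 2.5Q, so Q* = 25.2 and P* = 102.6.
CS is the area between the demand curve and P* from 0 to Q*: (1/2)(25.2)(50.4) = 635.04.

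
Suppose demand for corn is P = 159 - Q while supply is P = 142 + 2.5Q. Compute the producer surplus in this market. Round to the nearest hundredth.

Set 159 - Q = 142 + 2.5Q, which gives 17 = 3.5Q, so Q* = 4.8571 and P* = 159 - (4.8571) = 154.1429.
The supply curve's price intercept is 142, so PS = (1/2)(Q*)(P* - 142) = (1/2)(4.8571)(12.1429) = 29.4898.

29.49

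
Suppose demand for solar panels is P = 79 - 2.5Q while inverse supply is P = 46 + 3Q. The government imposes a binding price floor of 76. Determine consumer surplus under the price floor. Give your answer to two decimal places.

1.80

Without the control, 79 - 2.5Q = 46 + 3Q so Q* = 6 and P* = 64.
At the floor price 76, quantity demanded is (79 - 76)/2.5 = 1.2; demand is the short side, so Q = 1.2 trades at P = 76.
CS is the triangle under demand above 76: (1/2)(1.2)(79 - 76) = 1.8.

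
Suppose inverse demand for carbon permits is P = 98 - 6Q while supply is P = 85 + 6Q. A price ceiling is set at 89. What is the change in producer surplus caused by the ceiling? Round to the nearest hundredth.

Free-market equilibrium: 98 - 6Q = 85 + 6Q gives Q* = 1.0833, P* = 91.5.
At the ceiling price 89, quantity supplied is (89 - 85)/6 = 0.6667; supply is the short side, so Q = 0.6667 trades at P = 89.
PS goes from (1/2)(1.0833)(6.5) = 3.5208 to 1.3333 (computed as (89 - 85)(0.6667) - (1/2)(6)(0.6667)^2), a change of -2.1875.

-2.19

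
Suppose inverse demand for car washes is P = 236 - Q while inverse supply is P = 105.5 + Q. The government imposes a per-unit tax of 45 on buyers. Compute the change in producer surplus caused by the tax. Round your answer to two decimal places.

Pre-tax equilibrium: 236 - Q = 105.5 + Q gives Q* = 65.25, P* = 170.75.
A tax on buyers shifts demand down by 45: (236 - 45) - Q = 105.5 + Q, so Q_t = 42.75. Buyers pay P_b = 193.25; sellers receive P_s = P_b - 45 = 148.25.
Producers lose the trapezoid between P_s and P* out to Q_t plus the triangle from Q_t to Q*: change in PS = 913.7812 - 2128.7812 = -1215.

-1215.00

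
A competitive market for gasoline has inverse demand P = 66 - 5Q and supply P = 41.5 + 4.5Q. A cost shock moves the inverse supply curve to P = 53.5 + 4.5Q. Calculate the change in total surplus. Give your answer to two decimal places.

-23.37

Initial equilibrium: Q_0 = 2.5789, P_0 = 53.1053; CS_0 = (1/2)(2.5789)(12.8947) = 16.6274, PS_0 = (1/2)(2.5789)(11.6053) = 14.9647.
New equilibrium: 66 - 5Q = 53.5 + 4.5Q gives Q_1 = 1.3158, P_1 = 59.4211; CS_1 = 4.3283, PS_1 = 3.8954.
Change in total surplus = (4.3283 + 3.8954) - (16.6274 + 14.9647) = -23.3684.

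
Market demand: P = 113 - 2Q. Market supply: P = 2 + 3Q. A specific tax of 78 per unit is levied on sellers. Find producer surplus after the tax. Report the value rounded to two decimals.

Without the tax, 113 - 2Q = 2 + 3Q so Q* = 22.2 and P* = 68.6.
With the tax, sellers need 78 more per unit: 113 - 2Q = 2 + 3Q + 78, so Q_t = 6.6. Buyers pay P_b = 99.8; sellers receive P_s = P_b - 78 = 21.8.
PS = (1/2)(Q_t)(P_s - 2) = (1/2)(6.6)(19.8) = 65.34.

65.34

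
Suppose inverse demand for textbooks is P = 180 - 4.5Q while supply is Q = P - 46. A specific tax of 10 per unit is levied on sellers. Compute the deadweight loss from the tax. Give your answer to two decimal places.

9.09

Rewriting supply in inverse form: P = 46 + Q.
Without the tax, 180 - 4.5Q = 46 + Q so Q* = 24.3636 and P* = 70.3636.
With the tax, sellers need 10 more per unit: 180 - 4.5Q = 46 + Q + 10, so Q_t = 22.5455. Buyers pay P_b = 78.5455; sellers receive P_s = P_b - 10 = 68.5455.
Deadweight loss is the triangle between the curves from Q_t to Q*: (1/2)(24.3636 - 22.5455)(10) = 9.0909.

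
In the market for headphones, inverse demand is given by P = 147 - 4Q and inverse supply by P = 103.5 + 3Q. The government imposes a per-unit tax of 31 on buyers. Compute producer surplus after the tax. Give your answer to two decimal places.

Pre-tax equilibrium: 147 - 4Q = 103.5 + 3Q gives Q* = 6.2143, P* = 122.1429.
A tax on buyers shifts demand down by 31: (147 - 31) - 4Q = 103.5 + 3Q, so Q_t = 1.7857. Buyers pay P_b = 139.8571; sellers receive P_s = P_b - 31 = 108.8571.
PS = (1/2)(Q_t)(P_s - 103.5) = (1/2)(1.7857)(5.3571) = 4.7832.

4.78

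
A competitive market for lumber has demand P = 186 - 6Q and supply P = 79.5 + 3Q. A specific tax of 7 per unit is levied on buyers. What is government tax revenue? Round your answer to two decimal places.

Without the tax, 186 - 6Q = 79.5 + 3Q so Q* = 11.8333 and P* = 115.
A tax on buyers shifts demand down by 7: (186 - 7) - 6Q = 79.5 + 3Q, so Q_t = 11.0556. Buyers pay P_b = 119.6667; sellers receive P_s = P_b - 7 = 112.6667.
Tax revenue = t x Q_t = 7 x 11.0556 = 77.3889.

77.39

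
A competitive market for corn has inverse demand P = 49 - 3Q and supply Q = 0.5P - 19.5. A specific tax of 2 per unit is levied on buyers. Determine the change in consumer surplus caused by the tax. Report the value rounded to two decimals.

Rewriting supply in inverse form: P = 39 + 2Q.
Pre-tax equilibrium: 49 - 3Q = 39 + 2Q gives Q* = 2, P* = 43.
With the tax, buyers' net willingness to pay falls by 2: (49 - 2) - 3Q = 39 + 2Q, so Q_t = 1.6. Buyers pay P_b = 44.2; sellers receive P_s = P_b - 2 = 42.2.
CS falls from (1/2)(2)(6) = 6 to (1/2)(1.6)(4.8) = 3.84, a change of -2.16.

-2.16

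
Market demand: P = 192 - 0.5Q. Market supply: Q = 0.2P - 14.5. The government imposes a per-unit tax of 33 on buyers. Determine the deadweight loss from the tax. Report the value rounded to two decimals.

99.00

Rewriting supply in inverse form: P = 72.5 + 5Q.
Without the tax, 192 - 0.5Q = 72.5 + 5Q so Q* = 21.7273 and P* = 181.1364.
A tax on buyers shifts demand down by 33: (192 - 33) - 0.5Q = 72.5 + 5Q, so Q_t = 15.7273. Buyers pay P_b = 184.1364; sellers receive P_s = P_b - 33 = 151.1364.
Deadweight loss is the triangle between the curves from Q_t to Q*: (1/2)(21.7273 - 15.7273)(33) = 99.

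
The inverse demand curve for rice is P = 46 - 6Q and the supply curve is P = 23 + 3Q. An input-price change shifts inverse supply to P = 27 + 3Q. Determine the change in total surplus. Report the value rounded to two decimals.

-9.33

Initial equilibrium: Q_0 = 2.5556, P_0 = 30.6667; CS_0 = (1/2)(2.5556)(15.3333) = 19.5926, PS_0 = (1/2)(2.5556)(7.6667) = 9.7963.
New equilibrium: 46 - 6Q = 27 + 3Q gives Q_1 = 2.1111, P_1 = 33.3333; CS_1 = 13.3704, PS_1 = 6.6852.
Change in total surplus = (13.3704 + 6.6852) - (19.5926 + 9.7963) = -9.3333.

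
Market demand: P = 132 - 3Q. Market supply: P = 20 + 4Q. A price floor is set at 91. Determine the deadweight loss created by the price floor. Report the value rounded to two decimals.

19.06

Without the control, 132 - 3Q = 20 + 4Q so Q* = 16 and P* = 84.
At the floor price 91, quantity demanded is (132 - 91)/3 = 13.6667; demand is the short side, so Q = 13.6667 trades at P = 91.
The lost-trades triangle has base Q* - 13.6667 = 2.3333 and height equal to the gap between the curves at Q = 13.6667, which is 91 - 74.6667 = 16.3333. DWL = (1/2)(2.3333)(16.3333) = 19.0556.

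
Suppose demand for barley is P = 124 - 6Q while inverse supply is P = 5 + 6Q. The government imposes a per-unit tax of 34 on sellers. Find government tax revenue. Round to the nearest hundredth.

240.83

Without the tax, 124 - 6Q = 5 + 6Q so Q* = 9.9167 and P* = 64.5.
A tax on sellers shifts supply up by 34: 124 - 6Q = 5 + 6Q + 34, so Q_t = 7.0833. Buyers pay P_b = 81.5; sellers receive P_s = P_b - 34 = 47.5.
Tax revenue = t x Q_t = 34 x 7.0833 = 240.8333.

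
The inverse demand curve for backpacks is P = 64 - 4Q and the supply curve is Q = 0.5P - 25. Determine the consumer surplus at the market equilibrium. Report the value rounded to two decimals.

10.89

Rewriting supply in inverse form: P = 50 + 2Q.
Equilibrium: 64 - 4Q = 50 + 2Q, so Q* = 2.3333 and P* = 54.6667.
Consumer surplus is the triangle under demand above P*: (1/2)(2.3333)(64 - 54.6667) = (1/2)(2.3333)(9.3333) = 10.8889.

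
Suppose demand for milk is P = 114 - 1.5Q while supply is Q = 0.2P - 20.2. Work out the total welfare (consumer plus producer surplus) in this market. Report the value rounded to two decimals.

13.00

Rewriting supply in inverse form: P = 101 + 5Q.
Equilibrium: 114 - 1.5Q = 101 + 5Q, so Q* = 2 and P* = 111.
CS = (1/2)(2)(3) = 3 and PS = (1/2)(2)(10) = 10, so total surplus = 13.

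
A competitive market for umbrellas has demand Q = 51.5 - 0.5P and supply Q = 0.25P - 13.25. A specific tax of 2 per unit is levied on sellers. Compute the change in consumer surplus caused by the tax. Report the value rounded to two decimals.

Rewriting demand in inverse form: P = 103 - 2Q.
Rewriting supply in inverse form: P = 53 + 4Q.
Pre-tax equilibrium: 103 - 2Q = 53 + 4Q gives Q* = 8.3333, P* = 86.3333.
With the tax, sellers need 2 more per unit: 103 - 2Q = 53 + 4Q + 2, so Q_t = 8. Buyers pay P_b = 87; sellers receive P_s = P_b - 2 = 85.
CS falls from (1/2)(8.3333)(16.6667) = 69.4444 to (1/2)(8)(16) = 64, a change of -5.4444.

-5.44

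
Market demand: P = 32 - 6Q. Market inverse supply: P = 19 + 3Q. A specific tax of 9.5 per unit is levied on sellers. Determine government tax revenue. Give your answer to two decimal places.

Without the tax, 32 - 6Q = 19 + 3Q so Q* = 1.4444 and P* = 23.3333.
With the tax, sellers need 9.5 more per unit: 32 - 6Q = 19 + 3Q + 9.5, so Q_t = 0.3889. Buyers pay P_b = 29.6667; sellers receive P_s = P_b - 9.5 = 20.1667.
Tax revenue = t x Q_t = 9.5 x 0.3889 = 3.6944.

3.69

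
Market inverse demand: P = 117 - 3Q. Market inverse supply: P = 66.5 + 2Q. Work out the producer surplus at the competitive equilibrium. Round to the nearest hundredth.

102.01

Setting demand equal to supply, 50.5 = 5Q, so Q* = 10.1 and P* = 86.7.
PS is the area between P* and the supply curve from 0 to Q*: (1/2)(10.1)(20.2) = 102.01.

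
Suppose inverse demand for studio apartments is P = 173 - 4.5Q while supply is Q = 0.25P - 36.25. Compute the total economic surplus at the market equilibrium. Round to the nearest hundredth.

Rewriting supply in inverse form: P = 145 + 4Q.
Equilibrium: 173 - 4.5Q = 145 + 4Q, so Q* = 3.2941 and P* = 158.1765.
Total surplus is the full triangle between the curves from 0 to Q*: (1/2)(3.2941)(173 - 145) = 46.1176.

46.12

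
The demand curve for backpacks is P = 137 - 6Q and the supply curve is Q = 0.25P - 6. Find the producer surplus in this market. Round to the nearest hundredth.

255.38

Rewriting supply in inverse form: P = 24 + 4Q.
Setting demand equal to supply, 113 = 10Q, so Q* = 11.3 and P* = 69.2.
Producer surplus is the triangle above supply below P*: (1/2)(11.3)(69.2 - 24) = (1/2)(11.3)(45.2) = 255.38.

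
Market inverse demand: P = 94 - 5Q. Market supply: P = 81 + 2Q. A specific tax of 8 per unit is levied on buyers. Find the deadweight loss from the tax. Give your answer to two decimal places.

Without the tax, 94 - 5Q = 81 + 2Q so Q* = 1.8571 and P* = 84.7143.
A tax on buyers shifts demand down by 8: (94 - 8) - 5Q = 81 + 2Q, so Q_t = 0.7143. Buyers pay P_b = 90.4286; sellers receive P_s = P_b - 8 = 82.4286.
The welfare triangle lost has base Q* - Q_t = 1.1429 and height t = 8, so DWL = (1/2)(1.1429)(8) = 4.5714.

4.57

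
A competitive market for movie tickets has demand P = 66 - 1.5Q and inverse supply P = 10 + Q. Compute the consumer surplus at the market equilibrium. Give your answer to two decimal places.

Set 66 - 1.5Q = 10 + Q, which gives 56 = 2.5Q, so Q* = 22.4 and P* = 66 - 1.5(22.4) = 32.4.
The demand choke price is 66, so CS = (1/2)(Q*)(66 - P*) = (1/2)(22.4)(33.6) = 376.32.

376.32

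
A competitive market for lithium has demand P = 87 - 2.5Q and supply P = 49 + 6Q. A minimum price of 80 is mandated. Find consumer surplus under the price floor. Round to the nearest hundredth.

9.80

Without the control, 87 - 2.5Q = 49 + 6Q so Q* = 4.4706 and P* = 75.8235.
At the floor price 80, quantity demanded is (87 - 80)/2.5 = 2.8; demand is the short side, so Q = 2.8 trades at P = 80.
CS is the triangle under demand above 80: (1/2)(2.8)(87 - 80) = 9.8.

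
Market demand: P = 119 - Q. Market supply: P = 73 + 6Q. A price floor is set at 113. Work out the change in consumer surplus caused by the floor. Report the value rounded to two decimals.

Without the control, 119 - Q = 73 + 6Q so Q* = 6.5714 and P* = 112.4286.
At P = 113, buyers demand (119 - 113)/1 = 6 while sellers would supply more, so the quantity traded is 6 at price 113.
CS goes from (1/2)(6.5714)(6.5714) = 21.5918 to 18 (computed as (119 - 113)(6) - (1/2)(1)(6)^2), a change of -3.5918.

-3.59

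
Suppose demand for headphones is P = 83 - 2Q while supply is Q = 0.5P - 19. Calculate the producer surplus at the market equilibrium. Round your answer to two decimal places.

Rewriting supply in inverse form: P = 38 + 2Q.
Set 83 - 2Q = 38 + 2Q, which gives 45 = 4Q, so Q* = 11.25 and P* = 83 - 2(11.25) = 60.5.
PS is the area between P* and the supply curve from 0 to Q*: (1/2)(11.25)(22.5) = 126.5625.

126.56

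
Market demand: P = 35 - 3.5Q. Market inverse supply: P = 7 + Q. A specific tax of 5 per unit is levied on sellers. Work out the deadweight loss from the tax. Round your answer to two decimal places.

2.78

Pre-tax equilibrium: 35 - 3.5Q = 7 + Q gives Q* = 6.2222, P* = 13.2222.
A tax on sellers shifts supply up by 5: 35 - 3.5Q = 7 + Q + 5, so Q_t = 5.1111. Buyers pay P_b = 17.1111; sellers receive P_s = P_b - 5 = 12.1111.
The welfare triangle lost has base Q* - Q_t = 1.1111 and height t = 5, so DWL = (1/2)(1.1111)(5) = 2.7778.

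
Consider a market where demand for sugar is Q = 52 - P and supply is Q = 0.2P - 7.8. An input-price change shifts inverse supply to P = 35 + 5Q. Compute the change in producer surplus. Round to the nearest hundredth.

8.33

Rewriting demand in inverse form: P = 52 - Q.
Rewriting supply in inverse form: P = 39 + 5Q.
Initial equilibrium: Q_0 = 2.1667, P_0 = 49.8333; CS_0 = (1/2)(2.1667)(2.1667) = 2.3472, PS_0 = (1/2)(2.1667)(10.8333) = 11.7361.
New equilibrium: 52 - Q = 35 + 5Q gives Q_1 = 2.8333, P_1 = 49.1667; CS_1 = 4.0139, PS_1 = 20.0694.
Change in producer surplus = 20.0694 - 11.7361 = 8.3333.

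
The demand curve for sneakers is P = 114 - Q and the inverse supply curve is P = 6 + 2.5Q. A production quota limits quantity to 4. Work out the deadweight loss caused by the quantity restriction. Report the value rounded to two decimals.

Without the quota, 114 - Q = 6 + 2.5Q gives Q* = 30.8571.
At Q = 4 the demand price is 114 - (4) = 110 and the supply price is 6 + 2.5(4) = 16.
Deadweight loss is the triangle between the curves from 4 to 30.8571: (1/2)(110 - 16)(30.8571 - 4) = 1262.2857.

1262.29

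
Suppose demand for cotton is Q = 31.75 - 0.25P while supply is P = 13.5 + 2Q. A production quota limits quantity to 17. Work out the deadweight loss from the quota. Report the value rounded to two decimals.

11.02

Rewriting demand in inverse form: P = 127 - 4Q.
Without the quota, 127 - 4Q = 13.5 + 2Q gives Q* = 18.9167.
At Q = 17 the demand price is 127 - 4(17) = 59 and the supply price is 13.5 + 2(17) = 47.5.
DWL = (1/2)(gap between curves at 17) x (Q* - 17) = (1/2)(11.5)(1.9167) = 11.0208.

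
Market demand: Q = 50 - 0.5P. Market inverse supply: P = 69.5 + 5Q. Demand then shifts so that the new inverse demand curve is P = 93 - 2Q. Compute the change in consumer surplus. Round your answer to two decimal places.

-7.71

Rewriting demand in inverse form: P = 100 - 2Q.
Initial equilibrium: Q_0 = 4.3571, P_0 = 91.2857; CS_0 = (1/2)(4.3571)(8.7143) = 18.9847, PS_0 = (1/2)(4.3571)(21.7857) = 47.4617.
New equilibrium: 93 - 2Q = 69.5 + 5Q gives Q_1 = 3.3571, P_1 = 86.2857; CS_1 = 11.2704, PS_1 = 28.176.
Change in consumer surplus = 11.2704 - 18.9847 = -7.7143.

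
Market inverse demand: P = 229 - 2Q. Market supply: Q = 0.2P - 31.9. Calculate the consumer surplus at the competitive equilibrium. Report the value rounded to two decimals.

98.58

Rewriting supply in inverse form: P = 159.5 + 5Q.
Set 229 - 2Q = 159.5 + 5Q, which gives 69.5 = 7Q, so Q* = 9.9286 and P* = 229 - 2(9.9286) = 209.1429.
The demand choke price is 229, so CS = (1/2)(Q*)(229 - P*) = (1/2)(9.9286)(19.8571) = 98.5765.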